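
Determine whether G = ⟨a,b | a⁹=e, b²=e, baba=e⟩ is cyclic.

Every cyclic group is abelian. But a·b = ab while b·a = a⁸b, so a·b ≠ b·a and G is not abelian. Hence G is not cyclic.

Answer: No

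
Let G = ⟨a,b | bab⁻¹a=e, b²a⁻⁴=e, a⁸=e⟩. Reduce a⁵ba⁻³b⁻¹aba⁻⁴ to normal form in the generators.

Multiply left to right, reducing at each step:
  (a⁵) · b = ab⁻¹
  (ab⁻¹) · a⁻³ = b
  b · b⁻¹ = e
  e · a = a
  a · b = ab
  (ab) · a⁻⁴ = ab⁻¹

Answer: ab⁻¹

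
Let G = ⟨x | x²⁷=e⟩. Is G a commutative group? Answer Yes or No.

G has a single generator, so G is cyclic and hence abelian.

Answer: Yes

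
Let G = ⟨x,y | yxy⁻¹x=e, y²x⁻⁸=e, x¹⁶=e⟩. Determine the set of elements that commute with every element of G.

An element z ∈ Z(G) iff z commutes with every generator.
For example x⁸ is central: (x⁸)·x = x⁹ = x·(x⁸); (x⁸)·y = y⁻¹ = y·(x⁸).
Whereas x ∉ Z(G) since x·y = xy ≠ x⁷y⁻¹ = y·x.
Checking each of the 32 elements this way gives Z(G) = {e, x⁸}, of order 2.

Answer: {e, x⁸}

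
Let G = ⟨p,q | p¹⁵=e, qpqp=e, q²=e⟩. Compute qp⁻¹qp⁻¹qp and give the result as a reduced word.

Multiply left to right, reducing at each step:
  q · p⁻¹ = pq
  (pq) · q = p
  p · p⁻¹ = e
  e · q = q
  q · p = p¹⁴q

Answer: p¹⁴q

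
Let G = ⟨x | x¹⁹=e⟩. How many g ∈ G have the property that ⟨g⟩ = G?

G is cyclic of order 19. An element generates G iff its order is 19, and a cyclic group of order 19 has exactly φ(19) = 18 such elements.

Answer: 18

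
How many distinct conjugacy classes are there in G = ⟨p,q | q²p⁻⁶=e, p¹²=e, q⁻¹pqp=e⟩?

The conjugacy classes (representative and size) are:
  [e] (size 1), [p¹¹] (size 2), [p²] (size 2), [p⁹] (size 2), [p⁴] (size 2), [p⁵] (size 2), [p⁶] (size 1), [p²q] (size 6), [pq] (size 6).
Class equation: 1 + 2 + 2 + 2 + 2 + 2 + 1 + 6 + 6 = 24 = |G|. So G has 9 conjugacy classes.

Answer: 9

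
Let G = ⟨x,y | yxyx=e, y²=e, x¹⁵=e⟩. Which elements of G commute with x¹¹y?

⟨x¹¹y⟩ ⊆ C_G(x¹¹y) since powers of x¹¹y commute with x¹¹y; so |C_G(x¹¹y)| ≥ |⟨x¹¹y⟩| = 2.
By orbit–stabilizer, |C_G(x¹¹y)| = |G| / |conj. class of x¹¹y| = 30 / 15 = 2.
The 2 elements commuting with x¹¹y are {e, x¹¹y}.

Answer: {e, x¹¹y}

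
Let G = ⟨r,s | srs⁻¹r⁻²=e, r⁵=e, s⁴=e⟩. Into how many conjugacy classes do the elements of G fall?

The conjugacy classes (representative and size) are:
  [e] (size 1), [r⁴] (size 4), [r²s] (size 5), [s²] (size 5), [r³s³] (size 5).
Class equation: 1 + 4 + 5 + 5 + 5 = 20 = |G|. So G has 5 conjugacy classes.

Answer: 5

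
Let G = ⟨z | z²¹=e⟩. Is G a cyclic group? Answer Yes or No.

|G| = 21. The element z has order 21 (its powers give 21 distinct elements), so ⟨z⟩ = G and G is cyclic.

Answer: Yes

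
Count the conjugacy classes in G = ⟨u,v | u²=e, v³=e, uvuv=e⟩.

The conjugacy classes (representative and size) are:
  [e] (size 1), [uv²] (size 3), [v²] (size 2).
Class equation: 1 + 3 + 2 = 6 = |G|. So G has 3 conjugacy classes.

Answer: 3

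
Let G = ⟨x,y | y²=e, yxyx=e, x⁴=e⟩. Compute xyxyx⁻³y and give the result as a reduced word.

Multiply left to right, reducing at each step:
  x · y = xy
  (xy) · x = y
  y · y = e
  e · x⁻³ = x
  x · y = xy

Answer: xy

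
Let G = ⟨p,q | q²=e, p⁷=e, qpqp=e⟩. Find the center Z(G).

An element z ∈ Z(G) iff z commutes with every generator.
For example e is central: e·p = p = p·e; e·q = q = q·e.
Whereas p ∉ Z(G) since p·q = pq ≠ p⁶q = q·p.
Checking each of the 14 elements this way gives Z(G) = {e}, of order 1.

Answer: {e}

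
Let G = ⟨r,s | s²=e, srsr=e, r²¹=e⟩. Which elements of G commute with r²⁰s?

⟨r²⁰s⟩ ⊆ C_G(r²⁰s) since powers of r²⁰s commute with r²⁰s; so |C_G(r²⁰s)| ≥ |⟨r²⁰s⟩| = 2.
By orbit–stabilizer, |C_G(r²⁰s)| = |G| / |conj. class of r²⁰s| = 42 / 21 = 2.
The 2 elements commuting with r²⁰s are {e, r²⁰s}.

Answer: {e, r²⁰s}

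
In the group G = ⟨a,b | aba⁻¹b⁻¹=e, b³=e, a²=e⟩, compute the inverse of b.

The order of b is 3 (smallest k with bᵏ = e), so b⁻¹ = b² = b².
Check: b · (b²) → b · b² = e, giving e as required.

Answer: b²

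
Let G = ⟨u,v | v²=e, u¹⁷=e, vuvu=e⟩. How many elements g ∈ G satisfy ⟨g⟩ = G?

⟨g⟩ = G would require ord(g) = |G| = 34, but the maximum element order in G is 17 < 34. So G is not cyclic and no single element generates it: the count is 0.

Answer: 0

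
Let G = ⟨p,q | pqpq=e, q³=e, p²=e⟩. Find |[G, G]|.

G' = [G, G] is generated by all commutators. The generator-pair commutators are: [p, q] = q.
The subgroup they normally generate is {e, q, q²}, of order 3.
Check: |G/G'| = 6/3 = 2 is the order of the abelianisation.

Answer: 3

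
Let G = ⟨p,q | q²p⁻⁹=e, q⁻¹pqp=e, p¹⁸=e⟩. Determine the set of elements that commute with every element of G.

An element z ∈ Z(G) iff z commutes with every generator.
For example p⁹ is central: (p⁹)·p = p¹⁰ = p·(p⁹); (p⁹)·q = q⁻¹ = q·(p⁹).
Whereas p ∉ Z(G) since p·q = pq ≠ p⁸q⁻¹ = q·p.
Checking each of the 36 elements this way gives Z(G) = {e, p⁹}, of order 2.

Answer: {e, p⁹}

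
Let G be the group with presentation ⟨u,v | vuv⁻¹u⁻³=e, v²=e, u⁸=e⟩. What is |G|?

Enumerate words in the generators, reducing via the relations: the distinct elements are
  {e, u, v, uv, u², u³, u⁴, u⁵, u⁶, u⁷, u²v, u³v, u⁴v, u⁵v, u⁶v, u⁷v}.
No further products give new elements, so |G| = 16.

Answer: 16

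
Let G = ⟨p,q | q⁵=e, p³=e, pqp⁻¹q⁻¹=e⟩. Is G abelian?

Each pair of generators commutes: p·q = pq = q·p. Since the generators pairwise commute, every element of G commutes with every other, so G is abelian.

Answer: Yes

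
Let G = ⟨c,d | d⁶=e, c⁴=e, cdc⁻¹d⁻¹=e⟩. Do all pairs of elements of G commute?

Each pair of generators commutes: c·d = cd = d·c. Since the generators pairwise commute, every element of G commutes with every other, so G is abelian.

Answer: Yes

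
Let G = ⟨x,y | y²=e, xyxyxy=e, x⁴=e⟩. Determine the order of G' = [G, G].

G' = [G, G] is generated by all commutators. The generator-pair commutators are: [x, y] = x²yx.
The subgroup they normally generate is {e, x², xy, yx³, x²yx, x³y, x²yx³, yx, xyx², yx²y, x²yx²y, x³yx²}, of order 12.
Check: |G/G'| = 24/12 = 2 is the order of the abelianisation.

Answer: 12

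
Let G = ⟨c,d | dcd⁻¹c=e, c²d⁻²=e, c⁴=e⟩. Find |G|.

Enumerate words in the generators, reducing via the relations: the distinct elements are
  {c, d, e, cd, c², c³, d⁻¹, cd⁻¹}.
No further products give new elements, so |G| = 8.

Answer: 8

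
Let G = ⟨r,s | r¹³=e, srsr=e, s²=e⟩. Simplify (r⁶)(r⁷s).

Compute (r⁶) · (r⁷s) by multiplying left to right and reducing via the relations at each step:
  (r⁶) · r⁷ = e
  e · s = s

Answer: s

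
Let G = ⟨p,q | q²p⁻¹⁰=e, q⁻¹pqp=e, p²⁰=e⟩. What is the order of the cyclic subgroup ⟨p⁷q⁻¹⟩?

|⟨p⁷q⁻¹⟩| equals the order of p⁷q⁻¹. Compute successive powers until reaching e:
  (p⁷q⁻¹)¹ = p⁷q⁻¹, (p⁷q⁻¹)² = p¹⁰, (p⁷q⁻¹)³ = p⁷q, (p⁷q⁻¹)⁴ = e.
The smallest positive k with (p⁷q⁻¹)ᵏ = e is 4, so |⟨p⁷q⁻¹⟩| = 4.

Answer: 4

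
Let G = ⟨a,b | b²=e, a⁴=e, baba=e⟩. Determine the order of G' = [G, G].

G' = [G, G] is generated by all commutators. The generator-pair commutators are: [a, b] = a².
The subgroup they normally generate is {e, a²}, of order 2.
Check: |G/G'| = 8/2 = 4 is the order of the abelianisation.

Answer: 2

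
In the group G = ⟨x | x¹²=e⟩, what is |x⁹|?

Compute successive powers until reaching e:
  (x⁹)¹ = x⁹, (x⁹)² = x⁶, (x⁹)³ = x³, (x⁹)⁴ = e.
The smallest positive k with (x⁹)ᵏ = e is 4.

Answer: 4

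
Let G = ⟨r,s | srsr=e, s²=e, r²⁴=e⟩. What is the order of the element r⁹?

Compute successive powers until reaching e:
  (r⁹)¹ = r⁹, (r⁹)² = r¹⁸, (r⁹)³ = r³, (r⁹)⁴ = r¹², (r⁹)⁵ = r²¹, (r⁹)⁶ = r⁶, (r⁹)⁷ = r¹⁵, (r⁹)⁸ = e.
The smallest positive k with (r⁹)ᵏ = e is 8.

Answer: 8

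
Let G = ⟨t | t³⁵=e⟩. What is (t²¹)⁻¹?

The order of (t²¹) is 5 (smallest k with (t²¹)ᵏ = e), so (t²¹)⁻¹ = (t²¹)⁴ = t¹⁴.
Check: (t²¹) · (t¹⁴) → (t²¹) · t¹⁴ = e, giving e as required.

Answer: t¹⁴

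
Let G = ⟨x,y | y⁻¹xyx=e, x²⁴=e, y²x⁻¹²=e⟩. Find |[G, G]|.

G' = [G, G] is generated by all commutators. The generator-pair commutators are: [x, y] = x².
The subgroup they normally generate is {e, x², x⁴, x⁶, x⁸, x¹⁰, x¹², x¹⁴, x¹⁶, x¹⁸, x²⁰, x²²}, of order 12.
Check: |G/G'| = 48/12 = 4 is the order of the abelianisation.

Answer: 12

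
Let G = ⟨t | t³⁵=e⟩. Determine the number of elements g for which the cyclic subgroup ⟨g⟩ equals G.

G is cyclic of order 35. An element generates G iff its order is 35, and a cyclic group of order 35 has exactly φ(35) = 24 such elements.

Answer: 24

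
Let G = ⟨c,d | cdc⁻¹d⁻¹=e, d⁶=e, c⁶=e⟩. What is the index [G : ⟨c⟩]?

First find ord(c) by computing successive powers:
  c¹ = c, c² = c², c³ = c³, c⁴ = c⁴, c⁵ = c⁵, c⁶ = e.
So |⟨c⟩| = ord(c) = 6. With |G| = 36, by Lagrange [G : ⟨c⟩] = 36/6 = 6.

Answer: 6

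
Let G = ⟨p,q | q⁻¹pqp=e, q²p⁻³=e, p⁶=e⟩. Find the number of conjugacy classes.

The conjugacy classes (representative and size) are:
  [e] (size 1), [p] (size 2), [p²] (size 2), [p³] (size 1), [pq⁻¹] (size 3), [p²q⁻¹] (size 3).
Class equation: 1 + 2 + 2 + 1 + 3 + 3 = 12 = |G|. So G has 6 conjugacy classes.

Answer: 6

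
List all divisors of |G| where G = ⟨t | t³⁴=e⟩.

|G| = 34 = 2 · 17. By Lagrange's theorem the order of any subgroup divides 34; the divisors of 34 are 1, 2, 17, 34.

Answer: 1, 2, 17, 34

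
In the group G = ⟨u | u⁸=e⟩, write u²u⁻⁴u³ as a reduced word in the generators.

Multiply left to right, reducing at each step:
  (u²) · u⁻⁴ = u⁶
  (u⁶) · u³ = u

Answer: u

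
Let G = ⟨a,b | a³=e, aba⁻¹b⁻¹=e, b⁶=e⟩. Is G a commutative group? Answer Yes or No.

Each pair of generators commutes: a·b = ab = b·a. Since the generators pairwise commute, every element of G commutes with every other, so G is abelian.

Answer: Yes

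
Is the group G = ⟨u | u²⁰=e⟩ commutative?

G has a single generator, so G is cyclic and hence abelian.

Answer: Yes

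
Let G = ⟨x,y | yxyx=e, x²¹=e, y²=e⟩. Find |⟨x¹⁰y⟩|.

|⟨x¹⁰y⟩| equals the order of x¹⁰y. Compute successive powers until reaching e:
  (x¹⁰y)¹ = x¹⁰y, (x¹⁰y)² = e.
The smallest positive k with (x¹⁰y)ᵏ = e is 2, so |⟨x¹⁰y⟩| = 2.

Answer: 2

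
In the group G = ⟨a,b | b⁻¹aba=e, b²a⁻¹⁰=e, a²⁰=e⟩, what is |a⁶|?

Compute successive powers until reaching e:
  (a⁶)¹ = a⁶, (a⁶)² = a¹², (a⁶)³ = a¹⁸, (a⁶)⁴ = a⁴, (a⁶)⁵ = a¹⁰, (a⁶)⁶ = a¹⁶, (a⁶)⁷ = a², (a⁶)⁸ = a⁸, (a⁶)⁹ = a¹⁴, (a⁶)¹⁰ = e.
The smallest positive k with (a⁶)ᵏ = e is 10.

Answer: 10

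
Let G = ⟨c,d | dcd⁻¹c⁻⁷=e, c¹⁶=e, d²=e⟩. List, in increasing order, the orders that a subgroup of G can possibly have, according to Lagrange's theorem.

|G| = 32 = 2⁵. By Lagrange's theorem the order of any subgroup divides 32; the divisors of 32 are 1, 2, 4, 8, 16, 32.

Answer: 1, 2, 4, 8, 16, 32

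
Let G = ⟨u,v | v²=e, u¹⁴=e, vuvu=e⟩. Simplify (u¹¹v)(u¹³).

Compute (u¹¹v) · (u¹³) by multiplying left to right and reducing via the relations at each step:
  (u¹¹v) · u¹³ = u¹²v

Answer: u¹²v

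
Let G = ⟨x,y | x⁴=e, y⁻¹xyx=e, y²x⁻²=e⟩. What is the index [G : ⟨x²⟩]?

First find ord(x²) by computing successive powers:
  (x²)¹ = x², (x²)² = e.
So |⟨x²⟩| = ord(x²) = 2. With |G| = 8, by Lagrange [G : ⟨x²⟩] = 8/2 = 4.

Answer: 4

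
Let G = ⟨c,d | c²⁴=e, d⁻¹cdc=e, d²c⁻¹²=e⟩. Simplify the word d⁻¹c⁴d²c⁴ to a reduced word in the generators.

Multiply left to right, reducing at each step:
  (d⁻¹) · c⁴ = c⁸d
  (c⁸d) · d² = c⁸d⁻¹
  (c⁸d⁻¹) · c⁴ = c⁴d⁻¹

Answer: c⁴d⁻¹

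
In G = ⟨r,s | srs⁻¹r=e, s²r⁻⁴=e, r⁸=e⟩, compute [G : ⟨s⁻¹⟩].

First find ord(s⁻¹) by computing successive powers:
  (s⁻¹)¹ = s⁻¹, (s⁻¹)² = r⁴, (s⁻¹)³ = s, (s⁻¹)⁴ = e.
So |⟨s⁻¹⟩| = ord(s⁻¹) = 4. With |G| = 16, by Lagrange [G : ⟨s⁻¹⟩] = 16/4 = 4.

Answer: 4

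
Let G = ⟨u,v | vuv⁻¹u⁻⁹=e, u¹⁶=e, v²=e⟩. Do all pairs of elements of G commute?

u·v = uv but v·u = u⁹v, so u·v ≠ v·u and G is not abelian.

Answer: No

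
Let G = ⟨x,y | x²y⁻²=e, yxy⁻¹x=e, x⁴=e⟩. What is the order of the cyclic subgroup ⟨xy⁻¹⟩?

|⟨xy⁻¹⟩| equals the order of xy⁻¹. Compute successive powers until reaching e:
  (xy⁻¹)¹ = xy⁻¹, (xy⁻¹)² = x², (xy⁻¹)³ = xy, (xy⁻¹)⁴ = e.
The smallest positive k with (xy⁻¹)ᵏ = e is 4, so |⟨xy⁻¹⟩| = 4.

Answer: 4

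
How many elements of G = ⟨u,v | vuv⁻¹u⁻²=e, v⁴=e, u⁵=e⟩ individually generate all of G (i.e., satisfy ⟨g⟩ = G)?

⟨g⟩ = G would require ord(g) = |G| = 20, but the maximum element order in G is 5 < 20. So G is not cyclic and no single element generates it: the count is 0.

Answer: 0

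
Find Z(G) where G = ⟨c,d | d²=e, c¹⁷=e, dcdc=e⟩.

An element z ∈ Z(G) iff z commutes with every generator.
For example e is central: e·c = c = c·e; e·d = d = d·e.
Whereas c ∉ Z(G) since c·d = cd ≠ c¹⁶d = d·c.
Checking each of the 34 elements this way gives Z(G) = {e}, of order 1.

Answer: {e}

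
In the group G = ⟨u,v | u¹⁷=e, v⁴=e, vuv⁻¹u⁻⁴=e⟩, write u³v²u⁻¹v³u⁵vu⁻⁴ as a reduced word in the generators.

Multiply left to right, reducing at each step:
  (u³) · v² = u³v²
  (u³v²) · u⁻¹ = u⁴v²
  (u⁴v²) · v³ = u⁴v
  (u⁴v) · u⁵ = u⁷v
  (u⁷v) · v = u⁷v²
  (u⁷v²) · u⁻⁴ = u¹¹v²

Answer: u¹¹v²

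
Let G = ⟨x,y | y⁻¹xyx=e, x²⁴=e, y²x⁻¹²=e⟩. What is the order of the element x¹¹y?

Compute successive powers until reaching e:
  (x¹¹y)¹ = x¹¹y, (x¹¹y)² = x¹², (x¹¹y)³ = x¹¹y⁻¹, (x¹¹y)⁴ = e.
The smallest positive k with (x¹¹y)ᵏ = e is 4.

Answer: 4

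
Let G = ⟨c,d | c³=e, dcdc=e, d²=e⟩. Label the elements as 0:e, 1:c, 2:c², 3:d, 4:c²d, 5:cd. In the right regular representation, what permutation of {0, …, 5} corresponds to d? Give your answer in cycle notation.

(0 3)(1 5)(2 4)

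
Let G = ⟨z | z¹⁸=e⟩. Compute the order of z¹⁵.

Compute successive powers until reaching e:
  (z¹⁵)¹ = z¹⁵, (z¹⁵)² = z¹², (z¹⁵)³ = z⁹, (z¹⁵)⁴ = z⁶, (z¹⁵)⁵ = z³, (z¹⁵)⁶ = e.
The smallest positive k with (z¹⁵)ᵏ = e is 6.

Answer: 6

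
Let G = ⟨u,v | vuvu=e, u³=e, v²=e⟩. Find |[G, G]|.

G' = [G, G] is generated by all commutators. The generator-pair commutators are: [u, v] = u².
The subgroup they normally generate is {e, u, u²}, of order 3.
Check: |G/G'| = 6/3 = 2 is the order of the abelianisation.

Answer: 3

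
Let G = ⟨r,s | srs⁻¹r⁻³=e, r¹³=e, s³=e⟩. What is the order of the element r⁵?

Compute successive powers until reaching e:
  (r⁵)¹ = r⁵, (r⁵)² = r¹⁰, (r⁵)³ = r², (r⁵)⁴ = r⁷, (r⁵)⁵ = r¹², (r⁵)⁶ = r⁴, (r⁵)⁷ = r⁹, (r⁵)⁸ = r, (r⁵)⁹ = r⁶, (r⁵)¹⁰ = r¹¹, (r⁵)¹¹ = r³, (r⁵)¹² = r⁸, (r⁵)¹³ = e.
The smallest positive k with (r⁵)ᵏ = e is 13.

Answer: 13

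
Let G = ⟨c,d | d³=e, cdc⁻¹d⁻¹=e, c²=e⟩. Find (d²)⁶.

Compute successive powers of (d²), reducing at each step:
  (d²)²: (d²) · d² = d
  (d²)³: d · d² = e
  (d²)⁴: e · d² = d²
  (d²)⁵: (d²) · d² = d
  (d²)⁶: d · d² = e

Answer: e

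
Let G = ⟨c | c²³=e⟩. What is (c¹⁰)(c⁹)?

Compute (c¹⁰) · (c⁹) by multiplying left to right and reducing via the relations at each step:
  (c¹⁰) · c⁹ = c¹⁹

Answer: c¹⁹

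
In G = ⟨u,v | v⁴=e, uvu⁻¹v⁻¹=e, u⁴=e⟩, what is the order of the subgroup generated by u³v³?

|⟨u³v³⟩| equals the order of u³v³. Compute successive powers until reaching e:
  (u³v³)¹ = u³v³, (u³v³)² = u²v², (u³v³)³ = uv, (u³v³)⁴ = e.
The smallest positive k with (u³v³)ᵏ = e is 4, so |⟨u³v³⟩| = 4.

Answer: 4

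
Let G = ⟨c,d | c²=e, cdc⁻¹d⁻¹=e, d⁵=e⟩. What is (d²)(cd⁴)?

Compute (d²) · (cd⁴) by multiplying left to right and reducing via the relations at each step:
  (d²) · c = cd²
  (cd²) · d⁴ = cd

Answer: cd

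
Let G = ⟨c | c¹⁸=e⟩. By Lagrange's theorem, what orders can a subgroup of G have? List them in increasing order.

|G| = 18 = 2 · 3². By Lagrange's theorem the order of any subgroup divides 18; the divisors of 18 are 1, 2, 3, 6, 9, 18.

Answer: 1, 2, 3, 6, 9, 18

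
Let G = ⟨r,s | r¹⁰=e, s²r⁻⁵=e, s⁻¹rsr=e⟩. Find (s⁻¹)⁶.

Compute successive powers of (s⁻¹), reducing at each step:
  (s⁻¹)²: (s⁻¹) · s⁻¹ = r⁵
  (s⁻¹)³: (r⁵) · s⁻¹ = s
  (s⁻¹)⁴: s · s⁻¹ = e
  (s⁻¹)⁵: e · s⁻¹ = s⁻¹
  (s⁻¹)⁶: (s⁻¹) · s⁻¹ = r⁵

Answer: r⁵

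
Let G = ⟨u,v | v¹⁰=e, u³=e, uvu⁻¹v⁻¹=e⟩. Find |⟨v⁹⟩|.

|⟨v⁹⟩| equals the order of v⁹. Compute successive powers until reaching e:
  (v⁹)¹ = v⁹, (v⁹)² = v⁸, (v⁹)³ = v⁷, (v⁹)⁴ = v⁶, (v⁹)⁵ = v⁵, (v⁹)⁶ = v⁴, (v⁹)⁷ = v³, (v⁹)⁸ = v², (v⁹)⁹ = v, (v⁹)¹⁰ = e.
The smallest positive k with (v⁹)ᵏ = e is 10, so |⟨v⁹⟩| = 10.

Answer: 10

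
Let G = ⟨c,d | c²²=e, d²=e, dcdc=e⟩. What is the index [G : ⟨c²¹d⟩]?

First find ord(c²¹d) by computing successive powers:
  (c²¹d)¹ = c²¹d, (c²¹d)² = e.
So |⟨c²¹d⟩| = ord(c²¹d) = 2. With |G| = 44, by Lagrange [G : ⟨c²¹d⟩] = 44/2 = 22.

Answer: 22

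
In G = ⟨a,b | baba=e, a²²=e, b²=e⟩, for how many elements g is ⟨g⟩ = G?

⟨g⟩ = G would require ord(g) = |G| = 44, but the maximum element order in G is 22 < 44. So G is not cyclic and no single element generates it: the count is 0.

Answer: 0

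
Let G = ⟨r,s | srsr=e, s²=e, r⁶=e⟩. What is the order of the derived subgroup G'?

G' = [G, G] is generated by all commutators. The generator-pair commutators are: [r, s] = r².
The subgroup they normally generate is {e, r², r⁴}, of order 3.
Check: |G/G'| = 12/3 = 4 is the order of the abelianisation.

Answer: 3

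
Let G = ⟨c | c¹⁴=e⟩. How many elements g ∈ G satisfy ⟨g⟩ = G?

G is cyclic of order 14. An element generates G iff its order is 14, and a cyclic group of order 14 has exactly φ(14) = 6 such elements.

Answer: 6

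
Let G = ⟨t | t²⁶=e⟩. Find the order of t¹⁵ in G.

Compute successive powers until reaching e:
  (t¹⁵)¹ = t¹⁵, (t¹⁵)² = t⁴, (t¹⁵)³ = t¹⁹, (t¹⁵)⁴ = t⁸, (t¹⁵)⁵ = t²³, (t¹⁵)⁶ = t¹², (t¹⁵)⁷ = t, (t¹⁵)⁸ = t¹⁶, (t¹⁵)⁹ = t⁵, (t¹⁵)¹⁰ = t²⁰, (t¹⁵)¹¹ = t⁹, (t¹⁵)¹² = t²⁴, (t¹⁵)¹³ = t¹³, (t¹⁵)¹⁴ = t², (t¹⁵)¹⁵ = t¹⁷, (t¹⁵)¹⁶ = t⁶, (t¹⁵)¹⁷ = t²¹, (t¹⁵)¹⁸ = t¹⁰, (t¹⁵)¹⁹ = t²⁵, (t¹⁵)²⁰ = t¹⁴, (t¹⁵)²¹ = t³, (t¹⁵)²² = t¹⁸, (t¹⁵)²³ = t⁷, (t¹⁵)²⁴ = t²², (t¹⁵)²⁵ = t¹¹, (t¹⁵)²⁶ = e.
The smallest positive k with (t¹⁵)ᵏ = e is 26.

Answer: 26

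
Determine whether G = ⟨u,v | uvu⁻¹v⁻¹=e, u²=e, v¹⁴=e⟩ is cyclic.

|G| = 28, but the maximum element order in G is 14 < 28. No single element generates all of G, so G is not cyclic.

Answer: No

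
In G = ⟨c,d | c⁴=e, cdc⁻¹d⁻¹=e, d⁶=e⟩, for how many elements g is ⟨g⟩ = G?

⟨g⟩ = G would require ord(g) = |G| = 24, but the maximum element order in G is 12 < 24. So G is not cyclic and no single element generates it: the count is 0.

Answer: 0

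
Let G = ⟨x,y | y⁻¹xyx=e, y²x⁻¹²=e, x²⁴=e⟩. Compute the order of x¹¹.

Compute successive powers until reaching e:
  (x¹¹)¹ = x¹¹, (x¹¹)² = x²², (x¹¹)³ = x⁹, (x¹¹)⁴ = x²⁰, (x¹¹)⁵ = x⁷, (x¹¹)⁶ = x¹⁸, (x¹¹)⁷ = x⁵, (x¹¹)⁸ = x¹⁶, (x¹¹)⁹ = x³, (x¹¹)¹⁰ = x¹⁴, (x¹¹)¹¹ = x, (x¹¹)¹² = x¹², (x¹¹)¹³ = x²³, (x¹¹)¹⁴ = x¹⁰, (x¹¹)¹⁵ = x²¹, (x¹¹)¹⁶ = x⁸, (x¹¹)¹⁷ = x¹⁹, (x¹¹)¹⁸ = x⁶, (x¹¹)¹⁹ = x¹⁷, (x¹¹)²⁰ = x⁴, (x¹¹)²¹ = x¹⁵, (x¹¹)²² = x², (x¹¹)²³ = x¹³, (x¹¹)²⁴ = e.
The smallest positive k with (x¹¹)ᵏ = e is 24.

Answer: 24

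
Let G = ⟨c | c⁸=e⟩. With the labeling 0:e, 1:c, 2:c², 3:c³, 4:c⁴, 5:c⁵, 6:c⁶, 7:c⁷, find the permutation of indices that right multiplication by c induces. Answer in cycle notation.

(0 1 2 3 4 5 6 7)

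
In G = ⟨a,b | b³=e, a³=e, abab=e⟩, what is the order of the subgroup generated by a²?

|⟨a²⟩| equals the order of a². Compute successive powers until reaching e:
  (a²)¹ = a², (a²)² = a, (a²)³ = e.
The smallest positive k with (a²)ᵏ = e is 3, so |⟨a²⟩| = 3.

Answer: 3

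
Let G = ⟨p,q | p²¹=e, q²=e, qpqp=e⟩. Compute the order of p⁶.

Compute successive powers until reaching e:
  (p⁶)¹ = p⁶, (p⁶)² = p¹², (p⁶)³ = p¹⁸, (p⁶)⁴ = p³, (p⁶)⁵ = p⁹, (p⁶)⁶ = p¹⁵, (p⁶)⁷ = e.
The smallest positive k with (p⁶)ᵏ = e is 7.

Answer: 7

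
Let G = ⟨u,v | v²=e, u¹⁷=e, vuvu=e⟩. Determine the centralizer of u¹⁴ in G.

⟨u¹⁴⟩ ⊆ C_G(u¹⁴) since powers of u¹⁴ commute with u¹⁴; so |C_G(u¹⁴)| ≥ |⟨u¹⁴⟩| = 17.
By orbit–stabilizer, |C_G(u¹⁴)| = |G| / |conj. class of u¹⁴| = 34 / 2 = 17.
The 17 elements commuting with u¹⁴ are {e, u, u², u³, u⁴, u⁵, u⁶, u⁷, u⁸, u⁹, u¹⁰, u¹¹, u¹², u¹³, u¹⁴, u¹⁵, u¹⁶}.

Answer: {e, u, u², u³, u⁴, u⁵, u⁶, u⁷, u⁸, u⁹, u¹⁰, u¹¹, u¹², u¹³, u¹⁴, u¹⁵, u¹⁶}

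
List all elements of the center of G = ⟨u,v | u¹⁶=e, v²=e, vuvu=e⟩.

An element z ∈ Z(G) iff z commutes with every generator.
For example u⁸ is central: (u⁸)·u = u⁹ = u·(u⁸); (u⁸)·v = u⁸v = v·(u⁸).
Whereas u ∉ Z(G) since u·v = uv ≠ u¹⁵v = v·u.
Checking each of the 32 elements this way gives Z(G) = {e, u⁸}, of order 2.

Answer: {e, u⁸}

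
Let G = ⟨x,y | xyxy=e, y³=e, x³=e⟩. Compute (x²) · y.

Compute (x²) · y by multiplying left to right and reducing via the relations at each step:
  (x²) · y = x²y

Answer: x²y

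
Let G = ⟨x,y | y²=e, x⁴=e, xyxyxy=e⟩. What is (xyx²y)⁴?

Compute successive powers of (xyx²y), reducing at each step:
  (xyx²y)²: (xyx²y) · x = yx²y;   (yx²y) · y = yx²;   (yx²) · x² = y;   y · y = e
  (xyx²y)³: e · x = x;   x · y = xy;   (xy) · x² = xyx²;   (xyx²) · y = xyx²y
  (xyx²y)⁴: (xyx²y) · x = yx²y;   (yx²y) · y = yx²;   (yx²) · x² = y;   y · y = e

Answer: e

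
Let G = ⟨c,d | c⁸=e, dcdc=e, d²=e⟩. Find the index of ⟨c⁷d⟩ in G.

First find ord(c⁷d) by computing successive powers:
  (c⁷d)¹ = c⁷d, (c⁷d)² = e.
So |⟨c⁷d⟩| = ord(c⁷d) = 2. With |G| = 16, by Lagrange [G : ⟨c⁷d⟩] = 16/2 = 8.

Answer: 8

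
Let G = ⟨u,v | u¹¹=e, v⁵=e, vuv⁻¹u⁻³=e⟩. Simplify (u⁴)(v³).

Compute (u⁴) · (v³) by multiplying left to right and reducing via the relations at each step:
  (u⁴) · v³ = u⁴v³

Answer: u⁴v³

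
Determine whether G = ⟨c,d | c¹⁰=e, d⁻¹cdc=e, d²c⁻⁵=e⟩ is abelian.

c·d = cd but d·c = c⁴d⁻¹, so c·d ≠ d·c and G is not abelian.

Answer: No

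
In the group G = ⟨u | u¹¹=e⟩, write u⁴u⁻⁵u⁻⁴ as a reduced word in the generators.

Multiply left to right, reducing at each step:
  (u⁴) · u⁻⁵ = u¹⁰
  (u¹⁰) · u⁻⁴ = u⁶

Answer: u⁶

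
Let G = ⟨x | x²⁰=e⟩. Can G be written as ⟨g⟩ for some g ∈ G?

|G| = 20. The element x has order 20 (its powers give 20 distinct elements), so ⟨x⟩ = G and G is cyclic.

Answer: Yes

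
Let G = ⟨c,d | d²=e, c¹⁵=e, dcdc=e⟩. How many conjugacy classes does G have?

The conjugacy classes (representative and size) are:
  [e] (size 1), [c¹⁴] (size 2), [c²] (size 2), [c³] (size 2), [c⁴] (size 2), [c¹⁰] (size 2), [c⁹] (size 2), [c⁷] (size 2), [c¹³d] (size 15).
Class equation: 1 + 2 + 2 + 2 + 2 + 2 + 2 + 2 + 15 = 30 = |G|. So G has 9 conjugacy classes.

Answer: 9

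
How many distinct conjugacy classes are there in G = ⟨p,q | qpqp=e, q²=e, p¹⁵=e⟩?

The conjugacy classes (representative and size) are:
  [e] (size 1), [p¹⁴] (size 2), [p²] (size 2), [p³] (size 2), [p⁴] (size 2), [p¹⁰] (size 2), [p⁹] (size 2), [p⁷] (size 2), [p¹³q] (size 15).
Class equation: 1 + 2 + 2 + 2 + 2 + 2 + 2 + 2 + 15 = 30 = |G|. So G has 9 conjugacy classes.

Answer: 9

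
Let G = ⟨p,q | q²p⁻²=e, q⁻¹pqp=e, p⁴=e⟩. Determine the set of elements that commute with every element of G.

An element z ∈ Z(G) iff z commutes with every generator.
For example p² is central: (p²)·p = p³ = p·(p²); (p²)·q = q⁻¹ = q·(p²).
Whereas p ∉ Z(G) since p·q = pq ≠ pq⁻¹ = q·p.
Checking each of the 8 elements this way gives Z(G) = {e, p²}, of order 2.

Answer: {e, p²}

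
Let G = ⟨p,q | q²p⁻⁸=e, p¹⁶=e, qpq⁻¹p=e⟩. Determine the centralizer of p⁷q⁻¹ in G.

⟨p⁷q⁻¹⟩ ⊆ C_G(p⁷q⁻¹) since powers of p⁷q⁻¹ commute with p⁷q⁻¹; so |C_G(p⁷q⁻¹)| ≥ |⟨p⁷q⁻¹⟩| = 4.
By orbit–stabilizer, |C_G(p⁷q⁻¹)| = |G| / |conj. class of p⁷q⁻¹| = 32 / 8 = 4.
The 4 elements commuting with p⁷q⁻¹ are {e, p⁸, p⁷q⁻¹, p⁷q}.

Answer: {e, p⁸, p⁷q⁻¹, p⁷q}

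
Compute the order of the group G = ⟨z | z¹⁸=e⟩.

G is generated by a single element, so G is cyclic. The relator gives z¹⁸ = e and no smaller power is forced to be e, so the 18 powers {e, z, z², z³, z⁴, z⁵, z⁶, z⁷, z⁸, z⁹, z¹², z¹³, z¹¹, z¹⁰, z¹⁴, z¹⁵, z¹⁶, z¹⁷} are distinct. Hence |G| = 18.

Answer: 18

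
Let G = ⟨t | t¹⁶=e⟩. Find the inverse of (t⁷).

The order of (t⁷) is 16 (smallest k with (t⁷)ᵏ = e), so (t⁷)⁻¹ = (t⁷)¹⁵ = t⁹.
Check: (t⁷) · (t⁹) → (t⁷) · t⁹ = e, giving e as required.

Answer: t⁹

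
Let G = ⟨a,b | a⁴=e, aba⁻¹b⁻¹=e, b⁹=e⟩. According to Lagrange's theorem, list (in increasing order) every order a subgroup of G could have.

|G| = 36 = 2² · 3². By Lagrange's theorem the order of any subgroup divides 36; the divisors of 36 are 1, 2, 3, 4, 6, 9, 12, 18, 36.

Answer: 1, 2, 3, 4, 6, 9, 12, 18, 36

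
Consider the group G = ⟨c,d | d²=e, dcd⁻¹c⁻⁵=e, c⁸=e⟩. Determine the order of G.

Enumerate words in the generators, reducing via the relations: the distinct elements are
  {c, d, e, cd, c², c³, c⁴, c⁵, c⁶, c⁷, c²d, c³d, c⁴d, c⁵d, c⁶d, c⁷d}.
No further products give new elements, so |G| = 16.

Answer: 16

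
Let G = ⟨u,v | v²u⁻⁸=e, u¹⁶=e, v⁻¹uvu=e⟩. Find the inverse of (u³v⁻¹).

The order of (u³v⁻¹) is 4 (smallest k with (u³v⁻¹)ᵏ = e), so (u³v⁻¹)⁻¹ = (u³v⁻¹)³ = u³v.
Check: (u³v⁻¹) · (u³v) → (u³v⁻¹) · u³ = v⁻¹;   (v⁻¹) · v = e, giving e as required.

Answer: u³v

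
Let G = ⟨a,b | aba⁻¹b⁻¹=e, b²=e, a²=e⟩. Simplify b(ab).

Compute b · (ab) by multiplying left to right and reducing via the relations at each step:
  b · a = ab
  (ab) · b = a

Answer: a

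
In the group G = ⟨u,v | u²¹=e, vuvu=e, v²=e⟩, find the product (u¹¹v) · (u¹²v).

Compute (u¹¹v) · (u¹²v) by multiplying left to right and reducing via the relations at each step:
  (u¹¹v) · u¹² = u²⁰v
  (u²⁰v) · v = u²⁰

Answer: u²⁰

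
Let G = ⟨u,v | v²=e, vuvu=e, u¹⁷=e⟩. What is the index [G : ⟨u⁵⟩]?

First find ord(u⁵) by computing successive powers:
  (u⁵)¹ = u⁵, (u⁵)² = u¹⁰, (u⁵)³ = u¹⁵, (u⁵)⁴ = u³, (u⁵)⁵ = u⁸, (u⁵)⁶ = u¹³, (u⁵)⁷ = u, (u⁵)⁸ = u⁶, (u⁵)⁹ = u¹¹, (u⁵)¹⁰ = u¹⁶, (u⁵)¹¹ = u⁴, (u⁵)¹² = u⁹, (u⁵)¹³ = u¹⁴, (u⁵)¹⁴ = u², (u⁵)¹⁵ = u⁷, (u⁵)¹⁶ = u¹², (u⁵)¹⁷ = e.
So |⟨u⁵⟩| = ord(u⁵) = 17. With |G| = 34, by Lagrange [G : ⟨u⁵⟩] = 34/17 = 2.

Answer: 2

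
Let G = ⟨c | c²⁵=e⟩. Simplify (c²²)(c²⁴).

Compute (c²²) · (c²⁴) by multiplying left to right and reducing via the relations at each step:
  (c²²) · c²⁴ = c²¹

Answer: c²¹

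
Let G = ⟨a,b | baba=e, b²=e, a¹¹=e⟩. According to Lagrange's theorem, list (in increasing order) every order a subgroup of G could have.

|G| = 22 = 2 · 11. By Lagrange's theorem the order of any subgroup divides 22; the divisors of 22 are 1, 2, 11, 22.

Answer: 1, 2, 11, 22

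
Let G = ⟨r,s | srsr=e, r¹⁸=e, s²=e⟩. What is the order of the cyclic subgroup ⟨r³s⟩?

|⟨r³s⟩| equals the order of r³s. Compute successive powers until reaching e:
  (r³s)¹ = r³s, (r³s)² = e.
The smallest positive k with (r³s)ᵏ = e is 2, so |⟨r³s⟩| = 2.

Answer: 2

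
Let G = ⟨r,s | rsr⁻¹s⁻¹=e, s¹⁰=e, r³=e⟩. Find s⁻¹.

The order of s is 10 (smallest k with sᵏ = e), so s⁻¹ = s⁹ = s⁹.
Check: s · (s⁹) → s · s⁹ = e, giving e as required.

Answer: s⁹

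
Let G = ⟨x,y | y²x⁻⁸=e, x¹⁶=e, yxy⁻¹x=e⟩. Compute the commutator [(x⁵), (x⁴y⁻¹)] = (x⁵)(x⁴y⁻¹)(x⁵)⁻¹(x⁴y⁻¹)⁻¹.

[(x⁵), (x⁴y⁻¹)] = (x⁵)·(x⁴y⁻¹)·(x⁵)⁻¹·(x⁴y⁻¹)⁻¹.
  (x⁵) · (x⁴y⁻¹) = xy
  (xy) · (x¹¹) = x⁶y
  (x⁶y) · (x⁴y) = x¹⁰

Answer: x¹⁰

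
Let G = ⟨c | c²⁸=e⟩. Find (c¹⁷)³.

Compute successive powers of (c¹⁷), reducing at each step:
  (c¹⁷)²: (c¹⁷) · c¹⁷ = c⁶
  (c¹⁷)³: (c⁶) · c¹⁷ = c²³

Answer: c²³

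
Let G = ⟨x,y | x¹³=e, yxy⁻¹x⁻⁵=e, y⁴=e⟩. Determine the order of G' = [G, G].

G' = [G, G] is generated by all commutators. The generator-pair commutators are: [x, y] = x⁹.
The subgroup they normally generate is {e, x, x², x³, x⁴, x⁵, x⁶, x⁷, x⁸, x⁹, x¹⁰, x¹¹, x¹²}, of order 13.
Check: |G/G'| = 52/13 = 4 is the order of the abelianisation.

Answer: 13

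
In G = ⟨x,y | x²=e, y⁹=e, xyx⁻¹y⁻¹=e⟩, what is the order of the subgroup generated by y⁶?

|⟨y⁶⟩| equals the order of y⁶. Compute successive powers until reaching e:
  (y⁶)¹ = y⁶, (y⁶)² = y³, (y⁶)³ = e.
The smallest positive k with (y⁶)ᵏ = e is 3, so |⟨y⁶⟩| = 3.

Answer: 3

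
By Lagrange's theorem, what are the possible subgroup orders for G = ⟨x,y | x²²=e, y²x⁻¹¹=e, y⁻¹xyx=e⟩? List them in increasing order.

|G| = 44 = 2² · 11. By Lagrange's theorem the order of any subgroup divides 44; the divisors of 44 are 1, 2, 4, 11, 22, 44.

Answer: 1, 2, 4, 11, 22, 44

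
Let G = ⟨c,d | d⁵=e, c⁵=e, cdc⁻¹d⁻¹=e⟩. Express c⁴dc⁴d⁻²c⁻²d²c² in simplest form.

Multiply left to right, reducing at each step:
  (c⁴) · d = c⁴d
  (c⁴d) · c⁴ = c³d
  (c³d) · d⁻² = c³d⁴
  (c³d⁴) · c⁻² = cd⁴
  (cd⁴) · d² = cd
  (cd) · c² = c³d

Answer: c³d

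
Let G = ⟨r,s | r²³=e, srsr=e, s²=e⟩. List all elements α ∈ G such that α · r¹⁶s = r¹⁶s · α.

⟨r¹⁶s⟩ ⊆ C_G(r¹⁶s) since powers of r¹⁶s commute with r¹⁶s; so |C_G(r¹⁶s)| ≥ |⟨r¹⁶s⟩| = 2.
By orbit–stabilizer, |C_G(r¹⁶s)| = |G| / |conj. class of r¹⁶s| = 46 / 23 = 2.
The 2 elements commuting with r¹⁶s are {e, r¹⁶s}.

Answer: {e, r¹⁶s}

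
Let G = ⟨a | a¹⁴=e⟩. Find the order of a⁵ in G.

Compute successive powers until reaching e:
  (a⁵)¹ = a⁵, (a⁵)² = a¹⁰, (a⁵)³ = a, (a⁵)⁴ = a⁶, (a⁵)⁵ = a¹¹, (a⁵)⁶ = a², (a⁵)⁷ = a⁷, (a⁵)⁸ = a¹², (a⁵)⁹ = a³, (a⁵)¹⁰ = a⁸, (a⁵)¹¹ = a¹³, (a⁵)¹² = a⁴, (a⁵)¹³ = a⁹, (a⁵)¹⁴ = e.
The smallest positive k with (a⁵)ᵏ = e is 14.

Answer: 14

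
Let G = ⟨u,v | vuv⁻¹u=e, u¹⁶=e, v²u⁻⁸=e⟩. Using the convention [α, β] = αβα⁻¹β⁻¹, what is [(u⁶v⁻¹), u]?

[(u⁶v⁻¹), u] = (u⁶v⁻¹)·u·(u⁶v⁻¹)⁻¹·u⁻¹.
  (u⁶v⁻¹) · u = u⁵v⁻¹
  (u⁵v⁻¹) · (u⁶v) = u¹⁵
  (u¹⁵) · (u¹⁵) = u¹⁴

Answer: u¹⁴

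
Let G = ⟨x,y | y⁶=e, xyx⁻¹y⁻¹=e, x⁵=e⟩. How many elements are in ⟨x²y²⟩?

|⟨x²y²⟩| equals the order of x²y². Compute successive powers until reaching e:
  (x²y²)¹ = x²y², (x²y²)² = x⁴y⁴, (x²y²)³ = x, (x²y²)⁴ = x³y², (x²y²)⁵ = y⁴, (x²y²)⁶ = x², (x²y²)⁷ = x⁴y², (x²y²)⁸ = xy⁴, (x²y²)⁹ = x³, (x²y²)¹⁰ = y², (x²y²)¹¹ = x²y⁴, (x²y²)¹² = x⁴, (x²y²)¹³ = xy², (x²y²)¹⁴ = x³y⁴, (x²y²)¹⁵ = e.
The smallest positive k with (x²y²)ᵏ = e is 15, so |⟨x²y²⟩| = 15.

Answer: 15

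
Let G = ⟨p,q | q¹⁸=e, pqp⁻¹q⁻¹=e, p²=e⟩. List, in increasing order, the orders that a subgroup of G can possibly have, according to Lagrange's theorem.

|G| = 36 = 2² · 3². By Lagrange's theorem the order of any subgroup divides 36; the divisors of 36 are 1, 2, 3, 4, 6, 9, 12, 18, 36.

Answer: 1, 2, 3, 4, 6, 9, 12, 18, 36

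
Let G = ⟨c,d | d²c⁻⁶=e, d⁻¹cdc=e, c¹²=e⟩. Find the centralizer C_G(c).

⟨c⟩ ⊆ C_G(c) since powers of c commute with c; so |C_G(c)| ≥ |⟨c⟩| = 12.
By orbit–stabilizer, |C_G(c)| = |G| / |conj. class of c| = 24 / 2 = 12.
The 12 elements commuting with c are {e, c, c², c³, c⁴, c⁵, c⁶, c⁷, c⁸, c⁹, c¹⁰, c¹¹}.

Answer: {e, c, c², c³, c⁴, c⁵, c⁶, c⁷, c⁸, c⁹, c¹⁰, c¹¹}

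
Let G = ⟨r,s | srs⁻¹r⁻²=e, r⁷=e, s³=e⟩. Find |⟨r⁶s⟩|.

|⟨r⁶s⟩| equals the order of r⁶s. Compute successive powers until reaching e:
  (r⁶s)¹ = r⁶s, (r⁶s)² = r⁴s², (r⁶s)³ = e.
The smallest positive k with (r⁶s)ᵏ = e is 3, so |⟨r⁶s⟩| = 3.

Answer: 3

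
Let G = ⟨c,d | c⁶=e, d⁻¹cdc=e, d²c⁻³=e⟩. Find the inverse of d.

The order of d is 4 (smallest k with dᵏ = e), so d⁻¹ = d³ = d⁻¹.
Check: d · (d⁻¹) → d · d⁻¹ = e, giving e as required.

Answer: d⁻¹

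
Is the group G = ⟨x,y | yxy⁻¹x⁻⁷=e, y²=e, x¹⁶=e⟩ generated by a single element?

Every cyclic group is abelian. But x·y = xy while y·x = x⁷y, so x·y ≠ y·x and G is not abelian. Hence G is not cyclic.

Answer: No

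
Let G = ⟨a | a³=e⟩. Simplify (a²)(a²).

Compute (a²) · (a²) by multiplying left to right and reducing via the relations at each step:
  (a²) · a² = a

Answer: a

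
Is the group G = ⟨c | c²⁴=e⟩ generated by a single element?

|G| = 24. The element c has order 24 (its powers give 24 distinct elements), so ⟨c⟩ = G and G is cyclic.

Answer: Yes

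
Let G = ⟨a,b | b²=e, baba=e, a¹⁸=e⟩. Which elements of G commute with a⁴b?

⟨a⁴b⟩ ⊆ C_G(a⁴b) since powers of a⁴b commute with a⁴b; so |C_G(a⁴b)| ≥ |⟨a⁴b⟩| = 2.
By orbit–stabilizer, |C_G(a⁴b)| = |G| / |conj. class of a⁴b| = 36 / 9 = 4.
The 4 elements commuting with a⁴b are {e, a⁹, a⁴b, a¹³b}.

Answer: {e, a⁹, a⁴b, a¹³b}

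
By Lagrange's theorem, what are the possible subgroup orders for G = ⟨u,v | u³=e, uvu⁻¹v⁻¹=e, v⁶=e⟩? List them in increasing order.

|G| = 18 = 2 · 3². By Lagrange's theorem the order of any subgroup divides 18; the divisors of 18 are 1, 2, 3, 6, 9, 18.

Answer: 1, 2, 3, 6, 9, 18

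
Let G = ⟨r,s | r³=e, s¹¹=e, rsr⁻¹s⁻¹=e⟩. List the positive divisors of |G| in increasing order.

|G| = 33 = 3 · 11. By Lagrange's theorem the order of any subgroup divides 33; the divisors of 33 are 1, 3, 11, 33.

Answer: 1, 3, 11, 33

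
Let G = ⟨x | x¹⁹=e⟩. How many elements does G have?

G is generated by a single element, so G is cyclic. The relator gives x¹⁹ = e and no smaller power is forced to be e, so the 19 powers {e, x, x², x³, x⁴, x⁵, x⁶, x⁷, x⁸, x⁹, x¹², x¹³, x¹¹, x¹⁰, x¹⁴, x¹⁵, x¹⁶, x¹⁷, x¹⁸} are distinct. Hence |G| = 19.

Answer: 19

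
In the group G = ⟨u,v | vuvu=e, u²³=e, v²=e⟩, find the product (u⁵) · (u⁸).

Compute (u⁵) · (u⁸) by multiplying left to right and reducing via the relations at each step:
  (u⁵) · u⁸ = u¹³

Answer: u¹³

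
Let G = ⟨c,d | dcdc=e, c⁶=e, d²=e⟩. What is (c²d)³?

Compute successive powers of (c²d), reducing at each step:
  (c²d)²: (c²d) · c² = d;   d · d = e
  (c²d)³: e · c² = c²;   (c²) · d = c²d

Answer: c²d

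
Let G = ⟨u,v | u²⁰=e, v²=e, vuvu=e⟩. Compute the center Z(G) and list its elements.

An element z ∈ Z(G) iff z commutes with every generator.
For example u¹⁰ is central: (u¹⁰)·u = u¹¹ = u·(u¹⁰); (u¹⁰)·v = u¹⁰v = v·(u¹⁰).
Whereas u ∉ Z(G) since u·v = uv ≠ u¹⁹v = v·u.
Checking each of the 40 elements this way gives Z(G) = {e, u¹⁰}, of order 2.

Answer: {e, u¹⁰}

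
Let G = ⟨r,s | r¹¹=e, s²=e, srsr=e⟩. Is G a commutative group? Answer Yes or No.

r·s = rs but s·r = r¹⁰s, so r·s ≠ s·r and G is not abelian.

Answer: No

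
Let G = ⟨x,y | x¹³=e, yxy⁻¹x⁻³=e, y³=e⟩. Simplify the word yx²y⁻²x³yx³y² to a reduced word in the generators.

Multiply left to right, reducing at each step:
  y · x² = x⁶y
  (x⁶y) · y⁻² = x⁶y²
  (x⁶y²) · x³ = x⁷y²
  (x⁷y²) · y = x⁷
  (x⁷) · x³ = x¹⁰
  (x¹⁰) · y² = x¹⁰y²

Answer: x¹⁰y²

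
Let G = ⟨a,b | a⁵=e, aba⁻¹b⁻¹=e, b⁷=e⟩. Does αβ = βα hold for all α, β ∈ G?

Each pair of generators commutes: a·b = ab = b·a. Since the generators pairwise commute, every element of G commutes with every other, so G is abelian.

Answer: Yes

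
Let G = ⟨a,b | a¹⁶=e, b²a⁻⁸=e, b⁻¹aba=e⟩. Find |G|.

Enumerate words in the generators, reducing via the relations: the distinct elements are
  {a, b, e, ab, a², a³, a⁴, a⁵, a⁶, a⁷, a⁸, a⁹, a²b, a³b, a¹², a¹³, a¹¹, a¹⁰, a¹⁴, a¹⁵, a⁴b, a⁵b, a⁶b, a⁷b, b⁻¹, ab⁻¹, a²b⁻¹, a³b⁻¹, a⁴b⁻¹, a⁵b⁻¹, a⁶b⁻¹, a⁷b⁻¹}.
No further products give new elements, so |G| = 32.

Answer: 32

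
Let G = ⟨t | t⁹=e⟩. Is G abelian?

G has a single generator, so G is cyclic and hence abelian.

Answer: Yes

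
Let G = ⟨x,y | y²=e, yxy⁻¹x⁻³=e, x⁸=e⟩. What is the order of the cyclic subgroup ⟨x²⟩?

|⟨x²⟩| equals the order of x². Compute successive powers until reaching e:
  (x²)¹ = x², (x²)² = x⁴, (x²)³ = x⁶, (x²)⁴ = e.
The smallest positive k with (x²)ᵏ = e is 4, so |⟨x²⟩| = 4.

Answer: 4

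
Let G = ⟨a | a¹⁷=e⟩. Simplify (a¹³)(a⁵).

Compute (a¹³) · (a⁵) by multiplying left to right and reducing via the relations at each step:
  (a¹³) · a⁵ = a

Answer: a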